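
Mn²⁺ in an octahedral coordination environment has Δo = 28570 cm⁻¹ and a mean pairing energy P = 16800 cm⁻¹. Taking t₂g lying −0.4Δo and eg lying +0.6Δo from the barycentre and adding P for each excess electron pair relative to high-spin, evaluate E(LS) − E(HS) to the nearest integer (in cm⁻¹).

-23540

Mn²⁺: group 7, so d-count = 7 − 2 = 5.
High-spin: t₂g³ eg², CFSE = 0.0Δo = 0 cm⁻¹.
Low-spin: t₂g⁵ eg⁰, orbital CFSE = -2.0Δo = -57140 cm⁻¹; plus 2 excess pairs × P = +33600 cm⁻¹; total -23540 cm⁻¹.
Thus E(LS) − E(HS) = -23540 cm⁻¹.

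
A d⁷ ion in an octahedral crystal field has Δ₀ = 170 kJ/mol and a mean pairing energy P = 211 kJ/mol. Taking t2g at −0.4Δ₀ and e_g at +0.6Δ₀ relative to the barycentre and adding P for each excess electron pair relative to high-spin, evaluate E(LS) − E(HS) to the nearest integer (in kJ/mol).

41

High-spin: t2g^5 e_g^2, CFSE = -0.8Δ₀ = -136 kJ/mol.
For low-spin the configuration is t2g^6 e_g^1: orbital energy -1.8 × 170 = -306 kJ/mol, and 1 additional pair relative to high-spin adds 211 kJ/mol, giving -95 kJ/mol.
E(LS) − E(HS) = -95 − (-136) = 41 kJ/mol.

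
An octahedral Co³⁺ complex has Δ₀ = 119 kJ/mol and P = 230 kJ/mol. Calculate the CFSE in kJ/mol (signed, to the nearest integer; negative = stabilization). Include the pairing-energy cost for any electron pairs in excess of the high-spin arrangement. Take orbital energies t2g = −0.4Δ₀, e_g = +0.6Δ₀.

-48

Co sits in group 9; removing 3 electrons leaves Co³⁺ with 9 − 3 = 6 d electrons.
Since Δ₀ = 119 kJ/mol < P = 230 kJ/mol, the complex adopts the high-spin configuration.
That gives t2g^4 e_g^2.
Orbital CFSE = -0.4Δ₀ = -0.4 × 119 = -48 kJ/mol.
High-spin has no excess pairs, so no pairing correction applies.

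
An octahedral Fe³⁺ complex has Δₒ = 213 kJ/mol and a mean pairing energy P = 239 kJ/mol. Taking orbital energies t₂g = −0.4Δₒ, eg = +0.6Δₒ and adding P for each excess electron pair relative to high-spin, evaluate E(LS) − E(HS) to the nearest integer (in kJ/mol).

Fe is in group 8, so Fe³⁺ is d⁵ (8 − 3 = 5).
In the high-spin limit (t₂g³ eg²) the orbital term is 0.0Δₒ = 0 kJ/mol, with no excess pairing.
For low-spin the configuration is t₂g⁵ eg⁰: orbital energy -2.0 × 213 = -426 kJ/mol, and 2 additional pairs relative to high-spin add 478 kJ/mol, giving 52 kJ/mol.
The difference is 52 − (0) = 52 kJ/mol, so high-spin lies lower.

52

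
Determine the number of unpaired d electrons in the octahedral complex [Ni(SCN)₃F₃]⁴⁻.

Ligand charges: 3×(-1) from SCN⁻ and 3×(-1) from F⁻ sum to -6; with overall charge -4, Ni is +2.
Ni²⁺: group 10, so d-count = 10 − 2 = 8.
Configuration: t2g^6 e_g^2, giving 2 unpaired electrons.

2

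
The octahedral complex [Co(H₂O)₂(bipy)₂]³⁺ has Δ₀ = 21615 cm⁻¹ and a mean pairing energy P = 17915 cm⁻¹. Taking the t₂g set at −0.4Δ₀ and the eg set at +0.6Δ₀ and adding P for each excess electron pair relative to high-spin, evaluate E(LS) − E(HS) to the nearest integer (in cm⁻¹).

Ligand charges: 2×(+0) from H₂O and 2×(+0) from bipy sum to +0; with overall charge +3, Co is +3.
Co sits in group 9; removing 3 electrons leaves Co³⁺ with 9 − 3 = 6 d electrons.
High-spin: t₂g⁴ eg², CFSE = -0.4Δ₀ = -8646 cm⁻¹.
Low-spin: t₂g⁶ eg⁰, orbital CFSE = -2.4Δ₀ = -51876 cm⁻¹; plus 2 excess pairs × P = +35830 cm⁻¹; total -16046 cm⁻¹.
Thus E(LS) − E(HS) = -7400 cm⁻¹.

-7400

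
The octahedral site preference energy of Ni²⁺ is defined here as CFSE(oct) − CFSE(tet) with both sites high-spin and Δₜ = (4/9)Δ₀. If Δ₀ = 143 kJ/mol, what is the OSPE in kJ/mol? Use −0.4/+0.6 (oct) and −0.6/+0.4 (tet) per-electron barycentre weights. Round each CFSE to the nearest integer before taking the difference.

-121

Ni sits in group 10; removing 2 electrons leaves Ni²⁺ with 10 − 2 = 8 d electrons.
Octahedral (high-spin): t₂g⁶ eg², CFSE = 6(−0.4) + 2(+0.6) = -1.2Δ₀ = -1.2 × 143 = -172 kJ/mol.
In a tetrahedral site the filling is e⁴ t₂⁴: CFSE(tet) = -0.8Δₜ = -0.8 × (4/9)(143) = -51 kJ/mol.
OSPE = CFSE(oct) − CFSE(tet) = -172 − (-51) = -121 kJ/mol.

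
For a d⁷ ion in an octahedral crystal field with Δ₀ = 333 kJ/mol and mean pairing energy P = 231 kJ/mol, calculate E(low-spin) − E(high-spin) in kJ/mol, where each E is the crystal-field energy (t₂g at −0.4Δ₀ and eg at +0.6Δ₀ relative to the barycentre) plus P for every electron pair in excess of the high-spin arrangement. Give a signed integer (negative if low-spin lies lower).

High-spin: t₂g⁵ eg², CFSE = -0.8Δ₀ = -266 kJ/mol.
Low-spin: t₂g⁶ eg¹, orbital CFSE = -1.8Δ₀ = -599 kJ/mol; plus 1 excess pair × P = +231 kJ/mol; total -368 kJ/mol.
Thus E(LS) − E(HS) = -102 kJ/mol.

-102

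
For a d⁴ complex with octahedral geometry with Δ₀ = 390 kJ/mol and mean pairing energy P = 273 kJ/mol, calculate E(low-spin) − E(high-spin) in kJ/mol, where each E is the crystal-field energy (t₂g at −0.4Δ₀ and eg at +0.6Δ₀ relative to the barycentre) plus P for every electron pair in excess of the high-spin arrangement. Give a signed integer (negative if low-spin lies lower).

-117

In the high-spin limit (t₂g³ eg¹) the orbital term is -0.6Δ₀ = -234 kJ/mol, with no excess pairing.
For low-spin the configuration is t₂g⁴ eg⁰: orbital energy -1.6 × 390 = -624 kJ/mol, and 1 additional pair relative to high-spin adds 273 kJ/mol, giving -351 kJ/mol.
The difference is -351 − (-234) = -117 kJ/mol, so low-spin lies lower.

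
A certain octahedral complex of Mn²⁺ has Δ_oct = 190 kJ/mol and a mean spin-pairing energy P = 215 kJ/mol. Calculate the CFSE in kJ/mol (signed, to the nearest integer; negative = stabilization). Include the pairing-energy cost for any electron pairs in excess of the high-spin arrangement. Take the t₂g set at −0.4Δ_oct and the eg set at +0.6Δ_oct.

0

Mn²⁺: group 7, so d-count = 7 − 2 = 5.
Here Δ_oct < P (190 < 215), so the high-spin state is favoured.
That gives t₂g³ eg².
Orbital CFSE = 0.0Δ_oct = 0.0 × 190 = 0 kJ/mol.
High-spin has no excess pairs, so no pairing correction applies.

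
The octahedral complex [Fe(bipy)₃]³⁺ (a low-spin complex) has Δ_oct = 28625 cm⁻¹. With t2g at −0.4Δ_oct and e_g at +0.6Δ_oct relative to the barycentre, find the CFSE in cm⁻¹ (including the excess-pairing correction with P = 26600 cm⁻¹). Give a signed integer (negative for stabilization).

-4050

bipy is neutral, so the +3 overall charge sits on Fe: oxidation state +3.
Group 8 minus oxidation state +3 gives a d⁵ configuration for Fe³⁺.
The d⁵ electrons fill as t2g^5 e_g^0.
Orbital CFSE = 5(-0.4) + 0(0.6) = -2.0Δ_oct = -2.0 × 28625 = -57250 cm⁻¹.
Pairing penalty: 2 pairs vs 0 in the high-spin reference → 2 extra × P = 53200 cm⁻¹.
Combining: -57250 + 53200 = -4050 cm⁻¹.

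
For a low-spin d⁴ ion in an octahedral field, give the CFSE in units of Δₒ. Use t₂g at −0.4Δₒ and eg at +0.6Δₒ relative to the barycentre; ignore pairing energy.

Configuration: t₂g⁴ eg⁰.
CFSE = 4(-0.4Δₒ) + 0(0.6Δₒ) = -1.6Δₒ + 0.0Δₒ = -1.6Δₒ.

-1.6 Δₒ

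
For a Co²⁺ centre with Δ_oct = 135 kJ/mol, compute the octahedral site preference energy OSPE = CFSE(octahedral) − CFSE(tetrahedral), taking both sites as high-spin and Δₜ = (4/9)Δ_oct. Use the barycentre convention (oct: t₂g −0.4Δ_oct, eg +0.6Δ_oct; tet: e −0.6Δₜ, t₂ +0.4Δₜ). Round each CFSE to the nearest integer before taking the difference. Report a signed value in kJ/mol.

Co sits in group 9; removing 2 electrons leaves Co²⁺ with 9 − 2 = 7 d electrons.
Octahedral high-spin t₂g⁵ eg²: CFSE = -0.8 × 135 = -108 kJ/mol.
Tetrahedral e⁴ t₂³ gives -1.2Δₜ = -1.2 × (4/9) × 135 = -72 kJ/mol.
OSPE = -108 − (-72) = -36 kJ/mol.

-36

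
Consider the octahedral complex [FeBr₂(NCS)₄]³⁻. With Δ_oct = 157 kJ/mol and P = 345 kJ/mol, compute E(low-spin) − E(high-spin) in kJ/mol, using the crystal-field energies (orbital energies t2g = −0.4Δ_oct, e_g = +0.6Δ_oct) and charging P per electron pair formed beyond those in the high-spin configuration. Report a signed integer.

Ligand charges: 2×(-1) from Br⁻ and 4×(-1) from NCS⁻ sum to -6; with overall charge -3, Fe is +3.
Fe³⁺: group 8, so d-count = 8 − 3 = 5.
High-spin: t2g^3 e_g^2, CFSE = 0.0Δ_oct = 0 kJ/mol.
Low-spin: t2g^5 e_g^0, orbital CFSE = -2.0Δ_oct = -314 kJ/mol; plus 2 excess pairs × P = +690 kJ/mol; total 376 kJ/mol.
Thus E(LS) − E(HS) = 376 kJ/mol.

376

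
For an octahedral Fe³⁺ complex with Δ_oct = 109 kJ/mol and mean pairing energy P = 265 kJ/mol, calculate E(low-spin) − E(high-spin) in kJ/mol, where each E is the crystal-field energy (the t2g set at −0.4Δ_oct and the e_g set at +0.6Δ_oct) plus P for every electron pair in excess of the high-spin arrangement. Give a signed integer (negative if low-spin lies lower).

Fe³⁺: group 8, so d-count = 8 − 3 = 5.
High-spin d⁵ fills as t2g^3 e_g^2 with CFSE 3(−0.4) + 2(+0.6) = 0.0Δ_oct = 0 kJ/mol.
Low-spin t2g^5 e_g^0 gives -2.0Δ_oct = -218 kJ/mol, but forming 2 extra pairs costs 2P = 530 kJ/mol, so E(LS) = -218 + 530 = 312 kJ/mol.
The difference is 312 − (0) = 312 kJ/mol, so high-spin lies lower.

312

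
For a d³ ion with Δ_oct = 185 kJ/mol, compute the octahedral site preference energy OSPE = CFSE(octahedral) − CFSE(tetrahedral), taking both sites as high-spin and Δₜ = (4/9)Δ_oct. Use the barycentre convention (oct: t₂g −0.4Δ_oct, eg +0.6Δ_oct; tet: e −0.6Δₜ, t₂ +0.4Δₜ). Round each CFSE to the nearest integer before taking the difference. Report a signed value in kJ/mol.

Octahedral high-spin t₂g³ eg⁰: CFSE = -1.2 × 185 = -222 kJ/mol.
Tetrahedral e² t₂¹ gives -0.8Δₜ = -0.8 × (4/9) × 185 = -66 kJ/mol.
OSPE = -222 − (-66) = -156 kJ/mol.

-156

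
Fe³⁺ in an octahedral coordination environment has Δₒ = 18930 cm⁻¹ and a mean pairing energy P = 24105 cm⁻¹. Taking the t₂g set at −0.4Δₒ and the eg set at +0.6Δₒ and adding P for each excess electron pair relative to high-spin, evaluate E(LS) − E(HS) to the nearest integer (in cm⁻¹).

10350

Fe³⁺: group 8, so d-count = 8 − 3 = 5.
In the high-spin limit (t₂g³ eg²) the orbital term is 0.0Δₒ = 0 cm⁻¹, with no excess pairing.
For low-spin the configuration is t₂g⁵ eg⁰: orbital energy -2.0 × 18930 = -37860 cm⁻¹, and 2 additional pairs relative to high-spin add 48210 cm⁻¹, giving 10350 cm⁻¹.
The difference is 10350 − (0) = 10350 cm⁻¹, so high-spin lies lower.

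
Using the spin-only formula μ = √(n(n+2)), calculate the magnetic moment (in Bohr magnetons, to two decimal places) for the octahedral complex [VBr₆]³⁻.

2.83 Bohr magnetons

Each Br⁻ contributes -1; 6 × (-1) = -6. With overall charge -3, V is in the +3 oxidation state.
V is in group 5, so V³⁺ is d² (5 − 3 = 2).
Configuration: t₂g² eg⁰ → 2 unpaired electrons.
μ(spin-only) = √[2(2+2)] = √8 ≈ 2.83 Bohr magnetons.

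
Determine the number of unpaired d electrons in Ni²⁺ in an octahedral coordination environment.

Ni²⁺: group 10, so d-count = 10 − 2 = 8.
Configuration: t2g^6 e_g^2, giving 2 unpaired electrons.

2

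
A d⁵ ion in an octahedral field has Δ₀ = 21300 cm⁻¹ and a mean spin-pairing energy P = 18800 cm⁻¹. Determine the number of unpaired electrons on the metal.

1

Δ₀ > P, so pairing is preferred: the ground state is low-spin.
Filling d⁵ accordingly: t₂g⁵ eg⁰.
Unpaired electrons: 1.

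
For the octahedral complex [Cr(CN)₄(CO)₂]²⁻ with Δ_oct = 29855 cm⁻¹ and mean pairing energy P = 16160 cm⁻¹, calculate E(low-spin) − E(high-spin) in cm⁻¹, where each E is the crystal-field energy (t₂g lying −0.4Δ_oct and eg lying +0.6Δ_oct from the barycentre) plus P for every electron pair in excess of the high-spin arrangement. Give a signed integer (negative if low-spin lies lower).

Ligand charges: 4×(-1) from CN⁻ and 2×(+0) from CO sum to -4; with overall charge -2, Cr is +2.
Cr²⁺: group 6, so d-count = 6 − 2 = 4.
High-spin d⁴ fills as t₂g³ eg¹ with CFSE 3(−0.4) + 1(+0.6) = -0.6Δ_oct = -17913 cm⁻¹.
For low-spin the configuration is t₂g⁴ eg⁰: orbital energy -1.6 × 29855 = -47768 cm⁻¹, and 1 additional pair relative to high-spin adds 16160 cm⁻¹, giving -31608 cm⁻¹.
E(LS) − E(HS) = -31608 − (-17913) = -13695 cm⁻¹.

-13695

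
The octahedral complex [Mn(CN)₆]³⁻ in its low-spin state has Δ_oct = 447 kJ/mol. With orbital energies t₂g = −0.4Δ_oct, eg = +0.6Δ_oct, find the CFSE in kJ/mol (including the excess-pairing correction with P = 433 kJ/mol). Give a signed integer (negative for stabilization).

-282

Each CN⁻ contributes -1; 6 × (-1) = -6. With overall charge -3, Mn is in the +3 oxidation state.
Group 7 minus oxidation state +3 gives a d⁴ configuration for Mn³⁺.
The d⁴ electrons fill as t₂g⁴ eg⁰.
Orbital CFSE = 4(-0.4) + 0(0.6) = -1.6Δ_oct = -1.6 × 447 = -715 kJ/mol.
High-spin d⁴ would be t₂g³ eg¹ with 0 pairs; low-spin has 1, so 1 excess pair costs +1P = +433 kJ/mol.
Overall CFSE = -715 + 433 = -282 kJ/mol.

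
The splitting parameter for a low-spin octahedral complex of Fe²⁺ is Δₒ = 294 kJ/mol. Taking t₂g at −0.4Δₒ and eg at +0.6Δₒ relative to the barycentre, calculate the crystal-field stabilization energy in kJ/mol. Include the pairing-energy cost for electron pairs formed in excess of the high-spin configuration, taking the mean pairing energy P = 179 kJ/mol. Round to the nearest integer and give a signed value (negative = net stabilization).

-348

Group 8 minus oxidation state +2 gives a d⁶ configuration for Fe²⁺.
Electron filling gives t₂g⁶ eg⁰.
Orbital CFSE = 6(-0.4) + 0(0.6) = -2.4Δₒ = -2.4 × 294 = -706 kJ/mol.
High-spin d⁶ would be t₂g⁴ eg² with 1 pair; low-spin has 3, so 2 excess pairs cost +2P = +358 kJ/mol.
Overall CFSE = -706 + 358 = -348 kJ/mol.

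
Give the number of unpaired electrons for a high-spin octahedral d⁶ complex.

Configuration: t2g^4 e_g^2, giving 4 unpaired electrons.

4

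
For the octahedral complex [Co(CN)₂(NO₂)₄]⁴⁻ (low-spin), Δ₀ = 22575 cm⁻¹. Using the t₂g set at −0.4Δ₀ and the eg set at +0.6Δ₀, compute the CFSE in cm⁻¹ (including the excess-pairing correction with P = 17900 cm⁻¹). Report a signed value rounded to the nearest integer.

-22735

Ligand charges: 2×(-1) from CN⁻ and 4×(-1) from NO₂⁻ sum to -6; with overall charge -4, Co is +2.
Co²⁺: group 9, so d-count = 9 − 2 = 7.
The d⁷ electrons fill as t₂g⁶ eg¹.
CFSE(orbital) = 6×(-0.4Δ₀) + 1×(0.6Δ₀) = -1.8Δ₀; with Δ₀ = 22575 cm⁻¹ that is -40635 cm⁻¹.
Pairing penalty: 3 pairs vs 2 in the high-spin reference → 1 extra × P = 17900 cm⁻¹.
Combining: -40635 + 17900 = -22735 cm⁻¹.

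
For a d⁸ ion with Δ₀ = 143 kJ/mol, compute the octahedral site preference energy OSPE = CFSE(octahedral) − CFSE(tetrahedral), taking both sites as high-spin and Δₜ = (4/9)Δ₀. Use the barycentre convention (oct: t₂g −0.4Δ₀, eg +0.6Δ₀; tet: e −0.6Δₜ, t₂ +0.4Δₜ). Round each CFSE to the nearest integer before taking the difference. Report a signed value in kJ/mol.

In an octahedral site d⁸ (HS) is t2g^6 e_g^2, giving CFSE(oct) = -1.2Δ₀ = -172 kJ/mol.
Tetrahedral e^4 t2^4 gives -0.8Δₜ = -0.8 × (4/9) × 143 = -51 kJ/mol.
OSPE = -172 − (-51) = -121 kJ/mol.

-121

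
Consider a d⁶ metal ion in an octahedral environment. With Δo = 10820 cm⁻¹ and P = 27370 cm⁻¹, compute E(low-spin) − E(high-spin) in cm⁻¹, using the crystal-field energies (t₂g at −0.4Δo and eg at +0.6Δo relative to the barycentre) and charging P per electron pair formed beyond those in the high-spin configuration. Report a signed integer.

33100

In the high-spin limit (t₂g⁴ eg²) the orbital term is -0.4Δo = -4328 cm⁻¹, with no excess pairing.
For low-spin the configuration is t₂g⁶ eg⁰: orbital energy -2.4 × 10820 = -25968 cm⁻¹, and 2 additional pairs relative to high-spin add 54740 cm⁻¹, giving 28772 cm⁻¹.
Thus E(LS) − E(HS) = 33100 cm⁻¹.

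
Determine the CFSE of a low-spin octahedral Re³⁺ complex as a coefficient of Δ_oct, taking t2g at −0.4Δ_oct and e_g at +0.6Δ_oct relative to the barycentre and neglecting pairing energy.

Re³⁺: group 7, so d-count = 7 − 3 = 4.
Configuration: t2g^4 e_g^0.
CFSE = 4(-0.4Δ_oct) + 0(0.6Δ_oct) = -1.6Δ_oct + 0.0Δ_oct = -1.6Δ_oct.

-1.6 Δ_oct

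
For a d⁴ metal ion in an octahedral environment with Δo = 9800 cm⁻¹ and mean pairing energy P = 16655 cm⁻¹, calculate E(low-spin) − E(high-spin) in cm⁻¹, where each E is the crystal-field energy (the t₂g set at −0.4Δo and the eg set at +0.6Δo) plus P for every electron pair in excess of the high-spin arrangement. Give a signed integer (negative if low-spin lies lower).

6855

High-spin d⁴ fills as t₂g³ eg¹ with CFSE 3(−0.4) + 1(+0.6) = -0.6Δo = -5880 cm⁻¹.
Low-spin t₂g⁴ eg⁰ gives -1.6Δo = -15680 cm⁻¹, but forming 1 extra pair costs 1P = 16655 cm⁻¹, so E(LS) = -15680 + 16655 = 975 cm⁻¹.
Thus E(LS) − E(HS) = 6855 cm⁻¹.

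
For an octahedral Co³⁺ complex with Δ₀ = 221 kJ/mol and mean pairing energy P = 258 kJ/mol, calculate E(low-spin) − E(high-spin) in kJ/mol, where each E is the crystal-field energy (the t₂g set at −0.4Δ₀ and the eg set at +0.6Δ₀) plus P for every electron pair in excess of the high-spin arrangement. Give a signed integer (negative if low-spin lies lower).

74

Co is in group 9, so Co³⁺ is d⁶ (9 − 3 = 6).
In the high-spin limit (t₂g⁴ eg²) the orbital term is -0.4Δ₀ = -88 kJ/mol, with no excess pairing.
Low-spin: t₂g⁶ eg⁰, orbital CFSE = -2.4Δ₀ = -530 kJ/mol; plus 2 excess pairs × P = +516 kJ/mol; total -14 kJ/mol.
Thus E(LS) − E(HS) = 74 kJ/mol.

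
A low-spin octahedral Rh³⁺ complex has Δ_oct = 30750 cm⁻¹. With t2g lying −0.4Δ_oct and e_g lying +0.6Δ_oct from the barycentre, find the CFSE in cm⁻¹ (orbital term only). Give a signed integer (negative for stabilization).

Rh is in group 9, so Rh³⁺ is d⁶ (9 − 3 = 6).
Electron filling gives t2g^6 e_g^0.
Orbital CFSE = 6(-0.4) + 0(0.6) = -2.4Δ_oct = -2.4 × 30750 = -73800 cm⁻¹.

-73800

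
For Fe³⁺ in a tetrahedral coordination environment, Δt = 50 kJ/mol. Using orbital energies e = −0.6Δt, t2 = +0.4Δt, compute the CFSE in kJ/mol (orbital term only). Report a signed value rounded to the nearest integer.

0

Fe sits in group 8; removing 3 electrons leaves Fe³⁺ with 8 − 3 = 5 d electrons.
Tetrahedral splitting is small, so the complex is high-spin.
Configuration: e^2 t2^3.
Orbital CFSE = 2(-0.6) + 3(0.4) = 0.0Δt = 0.0 × 50 = 0 kJ/mol.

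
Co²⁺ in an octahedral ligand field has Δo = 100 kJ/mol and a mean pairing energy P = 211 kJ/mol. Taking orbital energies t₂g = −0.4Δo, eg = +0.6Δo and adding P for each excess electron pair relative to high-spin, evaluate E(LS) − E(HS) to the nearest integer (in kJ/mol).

Co sits in group 9; removing 2 electrons leaves Co²⁺ with 9 − 2 = 7 d electrons.
In the high-spin limit (t₂g⁵ eg²) the orbital term is -0.8Δo = -80 kJ/mol, with no excess pairing.
Low-spin: t₂g⁶ eg¹, orbital CFSE = -1.8Δo = -180 kJ/mol; plus 1 excess pair × P = +211 kJ/mol; total 31 kJ/mol.
The difference is 31 − (-80) = 111 kJ/mol, so high-spin lies lower.

111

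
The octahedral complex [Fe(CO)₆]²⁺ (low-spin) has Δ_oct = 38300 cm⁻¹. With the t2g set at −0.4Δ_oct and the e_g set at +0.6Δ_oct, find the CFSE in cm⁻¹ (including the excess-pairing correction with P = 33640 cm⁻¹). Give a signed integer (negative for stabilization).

CO is neutral, so the +2 overall charge sits on Fe: oxidation state +2.
Fe is in group 8, so Fe²⁺ is d⁶ (8 − 2 = 6).
Configuration: t2g^6 e_g^0.
Orbital CFSE = 6(-0.4) + 0(0.6) = -2.4Δ_oct = -2.4 × 38300 = -91920 cm⁻¹.
High-spin d⁶ would be t2g^4 e_g^2 with 1 pair; low-spin has 3, so 2 excess pairs cost +2P = +67280 cm⁻¹.
Overall CFSE = -91920 + 67280 = -24640 cm⁻¹.

-24640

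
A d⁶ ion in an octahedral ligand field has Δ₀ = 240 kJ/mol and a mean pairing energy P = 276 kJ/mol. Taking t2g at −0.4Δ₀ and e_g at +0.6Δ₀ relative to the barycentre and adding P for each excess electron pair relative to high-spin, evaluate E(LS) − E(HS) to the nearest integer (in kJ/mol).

72

High-spin d⁶ fills as t2g^4 e_g^2 with CFSE 4(−0.4) + 2(+0.6) = -0.4Δ₀ = -96 kJ/mol.
Low-spin t2g^6 e_g^0 gives -2.4Δ₀ = -576 kJ/mol, but forming 2 extra pairs costs 2P = 552 kJ/mol, so E(LS) = -576 + 552 = -24 kJ/mol.
E(LS) − E(HS) = -24 − (-96) = 72 kJ/mol.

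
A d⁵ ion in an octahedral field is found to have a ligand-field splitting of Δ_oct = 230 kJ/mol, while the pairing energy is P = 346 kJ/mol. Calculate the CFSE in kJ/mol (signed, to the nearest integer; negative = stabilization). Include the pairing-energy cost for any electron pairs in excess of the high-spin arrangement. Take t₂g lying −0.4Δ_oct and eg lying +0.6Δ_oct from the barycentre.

Since Δ_oct = 230 kJ/mol < P = 346 kJ/mol, the complex adopts the high-spin configuration.
Configuration: t₂g³ eg².
Orbital CFSE = 0.0Δ_oct = 0.0 × 230 = 0 kJ/mol.
High-spin has no excess pairs, so no pairing correction applies.

0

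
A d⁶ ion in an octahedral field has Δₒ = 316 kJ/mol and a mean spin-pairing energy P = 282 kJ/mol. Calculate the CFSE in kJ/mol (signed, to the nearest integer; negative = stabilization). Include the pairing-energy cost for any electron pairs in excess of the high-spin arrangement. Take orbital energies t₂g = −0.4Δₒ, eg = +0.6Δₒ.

Here Δₒ > P (316 > 282), so the low-spin state is favoured.
Filling d⁶ accordingly: t₂g⁶ eg⁰.
Orbital CFSE = -2.4Δₒ = -2.4 × 316 = -758 kJ/mol.
Excess pairs vs high-spin: 3 − 1 = 2; pairing cost = +564 kJ/mol.
Net CFSE = -758 + 564 = -194 kJ/mol.

-194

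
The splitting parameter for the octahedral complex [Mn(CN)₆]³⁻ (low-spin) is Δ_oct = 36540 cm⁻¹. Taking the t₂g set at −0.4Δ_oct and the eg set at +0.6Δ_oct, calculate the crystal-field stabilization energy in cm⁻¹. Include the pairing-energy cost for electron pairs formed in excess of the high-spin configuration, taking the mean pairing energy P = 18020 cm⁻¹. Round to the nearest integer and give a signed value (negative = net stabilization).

Each CN⁻ contributes -1; 6 × (-1) = -6. With overall charge -3, Mn is in the +3 oxidation state.
Mn sits in group 7; removing 3 electrons leaves Mn³⁺ with 7 − 3 = 4 d electrons.
Electron filling gives t₂g⁴ eg⁰.
Orbital CFSE = 4(-0.4) + 0(0.6) = -1.6Δ_oct = -1.6 × 36540 = -58464 cm⁻¹.
High-spin d⁴ would be t₂g³ eg¹ with 0 pairs; low-spin has 1, so 1 excess pair costs +1P = +18020 cm⁻¹.
Net CFSE = -58464 + 18020 = -40444 cm⁻¹.

-40444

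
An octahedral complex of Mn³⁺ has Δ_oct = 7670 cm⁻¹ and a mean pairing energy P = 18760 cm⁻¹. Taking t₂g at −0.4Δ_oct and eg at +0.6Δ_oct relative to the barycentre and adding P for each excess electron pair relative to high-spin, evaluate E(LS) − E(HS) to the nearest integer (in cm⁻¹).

11090

Mn is in group 7, so Mn³⁺ is d⁴ (7 − 3 = 4).
High-spin d⁴ fills as t₂g³ eg¹ with CFSE 3(−0.4) + 1(+0.6) = -0.6Δ_oct = -4602 cm⁻¹.
Low-spin: t₂g⁴ eg⁰, orbital CFSE = -1.6Δ_oct = -12272 cm⁻¹; plus 1 excess pair × P = +18760 cm⁻¹; total 6488 cm⁻¹.
The difference is 6488 − (-4602) = 11090 cm⁻¹, so high-spin lies lower.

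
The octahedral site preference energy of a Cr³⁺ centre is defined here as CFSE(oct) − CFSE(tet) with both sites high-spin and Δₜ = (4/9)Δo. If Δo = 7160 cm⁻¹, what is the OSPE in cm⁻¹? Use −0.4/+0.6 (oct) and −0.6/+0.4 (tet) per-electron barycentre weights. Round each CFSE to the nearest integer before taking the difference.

Cr is in group 6, so Cr³⁺ is d³ (6 − 3 = 3).
Octahedral (high-spin): t2g^3 e_g^0, CFSE = 3(−0.4) + 0(+0.6) = -1.2Δo = -1.2 × 7160 = -8592 cm⁻¹.
Tetrahedral: e^2 t2^1, CFSE = 2(−0.6) + 1(+0.4) = -0.8Δₜ = -0.8 × (4/9) × 7160 = -2546 cm⁻¹.
Subtracting, OSPE = -8592 − (-2546) = -6046 cm⁻¹.

-6046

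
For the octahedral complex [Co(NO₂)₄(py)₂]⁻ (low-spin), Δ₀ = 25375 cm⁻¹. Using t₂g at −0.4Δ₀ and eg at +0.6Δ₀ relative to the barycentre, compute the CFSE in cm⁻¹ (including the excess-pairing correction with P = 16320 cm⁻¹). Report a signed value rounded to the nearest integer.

-28260

Ligand charges: 4×(-1) from NO₂⁻ and 2×(+0) from py sum to -4; with overall charge -1, Co is +3.
Co sits in group 9; removing 3 electrons leaves Co³⁺ with 9 − 3 = 6 d electrons.
The d⁶ electrons fill as t₂g⁶ eg⁰.
The orbital stabilization is -2.4Δ₀ = -2.4 × 25375 = -60900 cm⁻¹.
Relative to high-spin t₂g⁴ eg² (1 paired), the low-spin configuration has 2 additional pairs, contributing +2 × 16320 = +32640 cm⁻¹.
Combining: -60900 + 32640 = -28260 cm⁻¹.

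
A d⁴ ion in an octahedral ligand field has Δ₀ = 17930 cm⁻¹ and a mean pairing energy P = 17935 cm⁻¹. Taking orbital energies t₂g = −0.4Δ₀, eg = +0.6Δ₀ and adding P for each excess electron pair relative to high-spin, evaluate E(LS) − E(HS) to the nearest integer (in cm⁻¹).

5

In the high-spin limit (t₂g³ eg¹) the orbital term is -0.6Δ₀ = -10758 cm⁻¹, with no excess pairing.
Low-spin t₂g⁴ eg⁰ gives -1.6Δ₀ = -28688 cm⁻¹, but forming 1 extra pair costs 1P = 17935 cm⁻¹, so E(LS) = -28688 + 17935 = -10753 cm⁻¹.
Thus E(LS) − E(HS) = 5 cm⁻¹.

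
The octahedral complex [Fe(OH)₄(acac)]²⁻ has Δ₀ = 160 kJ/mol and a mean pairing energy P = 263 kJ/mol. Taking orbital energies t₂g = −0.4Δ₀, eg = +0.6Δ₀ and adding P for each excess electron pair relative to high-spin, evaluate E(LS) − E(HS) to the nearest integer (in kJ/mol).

Ligand charges: 4×(-1) from OH⁻ and 1×(-1) from acac⁻ sum to -5; with overall charge -2, Fe is +3.
Group 8 minus oxidation state +3 gives a d⁵ configuration for Fe³⁺.
High-spin: t₂g³ eg², CFSE = 0.0Δ₀ = 0 kJ/mol.
Low-spin t₂g⁵ eg⁰ gives -2.0Δ₀ = -320 kJ/mol, but forming 2 extra pairs costs 2P = 526 kJ/mol, so E(LS) = -320 + 526 = 206 kJ/mol.
The difference is 206 − (0) = 206 kJ/mol, so high-spin lies lower.

206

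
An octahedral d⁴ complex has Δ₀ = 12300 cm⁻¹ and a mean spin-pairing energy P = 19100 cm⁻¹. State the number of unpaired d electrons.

Δ₀ < P, so pairing is avoided: the ground state is high-spin.
Configuration: t₂g³ eg¹.
Unpaired electrons: 4.

4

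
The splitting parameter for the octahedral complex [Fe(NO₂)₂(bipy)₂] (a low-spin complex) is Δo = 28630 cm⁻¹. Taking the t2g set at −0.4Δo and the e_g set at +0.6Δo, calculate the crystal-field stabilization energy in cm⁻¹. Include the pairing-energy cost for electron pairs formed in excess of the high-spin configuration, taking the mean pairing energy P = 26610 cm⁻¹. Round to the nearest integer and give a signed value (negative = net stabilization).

-15492

Ligand charges: 2×(-1) from NO₂⁻ and 2×(+0) from bipy sum to -2; with overall charge +0, Fe is +2.
Group 8 minus oxidation state +2 gives a d⁶ configuration for Fe²⁺.
Configuration: t2g^6 e_g^0.
The orbital stabilization is -2.4Δo = -2.4 × 28630 = -68712 cm⁻¹.
Pairing penalty: 3 pairs vs 1 in the high-spin reference → 2 extra × P = 53220 cm⁻¹.
Net CFSE = -68712 + 53220 = -15492 cm⁻¹.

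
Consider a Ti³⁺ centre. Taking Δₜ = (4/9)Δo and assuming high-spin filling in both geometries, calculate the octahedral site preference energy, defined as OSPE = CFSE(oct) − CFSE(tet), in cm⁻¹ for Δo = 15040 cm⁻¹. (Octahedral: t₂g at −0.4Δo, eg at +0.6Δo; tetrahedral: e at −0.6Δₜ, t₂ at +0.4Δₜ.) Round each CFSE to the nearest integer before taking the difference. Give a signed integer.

-2005

Ti³⁺: group 4, so d-count = 4 − 3 = 1.
Octahedral (high-spin): t₂g¹ eg⁰, CFSE = 1(−0.4) + 0(+0.6) = -0.4Δo = -0.4 × 15040 = -6016 cm⁻¹.
In a tetrahedral site the filling is e¹ t₂⁰: CFSE(tet) = -0.6Δₜ = -0.6 × (4/9)(15040) = -4011 cm⁻¹.
Subtracting, OSPE = -6016 − (-4011) = -2005 cm⁻¹.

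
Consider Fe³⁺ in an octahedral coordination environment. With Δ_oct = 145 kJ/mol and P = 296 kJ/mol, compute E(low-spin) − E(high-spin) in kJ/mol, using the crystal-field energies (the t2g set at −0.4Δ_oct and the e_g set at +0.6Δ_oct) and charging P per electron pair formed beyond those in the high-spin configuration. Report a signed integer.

Fe is in group 8, so Fe³⁺ is d⁵ (8 − 3 = 5).
High-spin d⁵ fills as t2g^3 e_g^2 with CFSE 3(−0.4) + 2(+0.6) = 0.0Δ_oct = 0 kJ/mol.
For low-spin the configuration is t2g^5 e_g^0: orbital energy -2.0 × 145 = -290 kJ/mol, and 2 additional pairs relative to high-spin add 592 kJ/mol, giving 302 kJ/mol.
The difference is 302 − (0) = 302 kJ/mol, so high-spin lies lower.

302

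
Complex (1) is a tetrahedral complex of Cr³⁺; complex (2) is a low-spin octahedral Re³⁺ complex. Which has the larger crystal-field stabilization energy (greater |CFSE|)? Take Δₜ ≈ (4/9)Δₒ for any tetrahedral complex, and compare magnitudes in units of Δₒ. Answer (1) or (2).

(1): Cr sits in group 6; removing 3 electrons leaves Cr³⁺ with 6 − 3 = 3 d electrons; Tetrahedral splitting is small, so the complex is high-spin; e² t₂¹, CFSE = -0.8Δₜ ≈ -0.36Δₒ.
(2): Re is in group 7, so Re³⁺ is d⁴ (7 − 3 = 4); t₂g⁴ eg⁰, CFSE = -1.6Δₒ.
So (2) has the larger |CFSE|.

(2)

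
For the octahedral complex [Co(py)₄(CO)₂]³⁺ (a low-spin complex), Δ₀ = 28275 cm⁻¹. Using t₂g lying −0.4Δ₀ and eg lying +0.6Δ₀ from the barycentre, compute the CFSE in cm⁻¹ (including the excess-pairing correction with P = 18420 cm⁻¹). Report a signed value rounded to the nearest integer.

Ligand charges: 4×(+0) from py and 2×(+0) from CO sum to +0; with overall charge +3, Co is +3.
Co³⁺: group 9, so d-count = 9 − 3 = 6.
The d⁶ electrons fill as t₂g⁶ eg⁰.
CFSE(orbital) = 6×(-0.4Δ₀) + 0×(0.6Δ₀) = -2.4Δ₀; with Δ₀ = 28275 cm⁻¹ that is -67860 cm⁻¹.
Pairing penalty: 3 pairs vs 1 in the high-spin reference → 2 extra × P = 36840 cm⁻¹.
Net CFSE = -67860 + 36840 = -31020 cm⁻¹.

-31020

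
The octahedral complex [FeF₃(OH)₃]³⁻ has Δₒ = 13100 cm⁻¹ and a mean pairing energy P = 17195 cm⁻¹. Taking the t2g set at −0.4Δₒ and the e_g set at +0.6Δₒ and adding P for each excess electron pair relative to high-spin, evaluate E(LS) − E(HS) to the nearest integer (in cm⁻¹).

Ligand charges: 3×(-1) from F⁻ and 3×(-1) from OH⁻ sum to -6; with overall charge -3, Fe is +3.
Group 8 minus oxidation state +3 gives a d⁵ configuration for Fe³⁺.
In the high-spin limit (t2g^3 e_g^2) the orbital term is 0.0Δₒ = 0 cm⁻¹, with no excess pairing.
Low-spin t2g^5 e_g^0 gives -2.0Δₒ = -26200 cm⁻¹, but forming 2 extra pairs costs 2P = 34390 cm⁻¹, so E(LS) = -26200 + 34390 = 8190 cm⁻¹.
The difference is 8190 − (0) = 8190 cm⁻¹, so high-spin lies lower.

8190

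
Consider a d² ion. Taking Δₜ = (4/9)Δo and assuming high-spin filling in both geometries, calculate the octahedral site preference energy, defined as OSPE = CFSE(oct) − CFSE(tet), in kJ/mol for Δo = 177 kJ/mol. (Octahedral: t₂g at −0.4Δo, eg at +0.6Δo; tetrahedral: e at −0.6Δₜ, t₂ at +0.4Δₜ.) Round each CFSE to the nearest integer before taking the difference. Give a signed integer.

-48

Octahedral (high-spin): t2g^2 e_g^0, CFSE = 2(−0.4) + 0(+0.6) = -0.8Δo = -0.8 × 177 = -142 kJ/mol.
Tetrahedral: e^2 t2^0, CFSE = 2(−0.6) + 0(+0.4) = -1.2Δₜ = -1.2 × (4/9) × 177 = -94 kJ/mol.
OSPE = CFSE(oct) − CFSE(tet) = -142 − (-94) = -48 kJ/mol.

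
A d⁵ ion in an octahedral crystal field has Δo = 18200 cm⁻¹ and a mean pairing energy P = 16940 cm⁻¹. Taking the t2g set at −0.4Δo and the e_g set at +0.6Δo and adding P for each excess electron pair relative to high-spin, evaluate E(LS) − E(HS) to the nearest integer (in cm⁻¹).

High-spin: t2g^3 e_g^2, CFSE = 0.0Δo = 0 cm⁻¹.
Low-spin t2g^5 e_g^0 gives -2.0Δo = -36400 cm⁻¹, but forming 2 extra pairs costs 2P = 33880 cm⁻¹, so E(LS) = -36400 + 33880 = -2520 cm⁻¹.
E(LS) − E(HS) = -2520 − (0) = -2520 cm⁻¹.

-2520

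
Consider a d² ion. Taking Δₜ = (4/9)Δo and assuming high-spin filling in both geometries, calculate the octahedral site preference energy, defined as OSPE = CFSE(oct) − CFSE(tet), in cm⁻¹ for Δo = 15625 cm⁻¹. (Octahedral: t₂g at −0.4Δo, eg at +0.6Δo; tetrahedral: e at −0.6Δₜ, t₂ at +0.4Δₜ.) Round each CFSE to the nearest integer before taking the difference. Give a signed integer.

In an octahedral site d² (HS) is t₂g² eg⁰, giving CFSE(oct) = -0.8Δo = -12500 cm⁻¹.
Tetrahedral: e² t₂⁰, CFSE = 2(−0.6) + 0(+0.4) = -1.2Δₜ = -1.2 × (4/9) × 15625 = -8333 cm⁻¹.
OSPE = CFSE(oct) − CFSE(tet) = -12500 − (-8333) = -4167 cm⁻¹.

-4167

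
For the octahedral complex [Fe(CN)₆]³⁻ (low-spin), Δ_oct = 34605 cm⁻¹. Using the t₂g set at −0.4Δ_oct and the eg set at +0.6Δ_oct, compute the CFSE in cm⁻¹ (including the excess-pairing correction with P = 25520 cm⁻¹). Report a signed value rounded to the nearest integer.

-18170

Each CN⁻ contributes -1; 6 × (-1) = -6. With overall charge -3, Fe is in the +3 oxidation state.
Fe is in group 8, so Fe³⁺ is d⁵ (8 − 3 = 5).
Configuration: t₂g⁵ eg⁰.
CFSE(orbital) = 5×(-0.4Δ_oct) + 0×(0.6Δ_oct) = -2.0Δ_oct; with Δ_oct = 34605 cm⁻¹ that is -69210 cm⁻¹.
High-spin d⁵ would be t₂g³ eg² with 0 pairs; low-spin has 2, so 2 excess pairs cost +2P = +51040 cm⁻¹.
Combining: -69210 + 51040 = -18170 cm⁻¹.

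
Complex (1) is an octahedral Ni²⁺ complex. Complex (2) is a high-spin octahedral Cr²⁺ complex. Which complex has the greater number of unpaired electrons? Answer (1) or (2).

(1): Ni sits in group 10; removing 2 electrons leaves Ni²⁺ with 10 − 2 = 8 d electrons; For octahedral d⁸ the high- and low-spin configurations coincide; t₂g⁶ eg² → 2 unpaired.
(2): Group 6 minus oxidation state +2 gives a d⁴ configuration for Cr²⁺; t₂g³ eg¹ → 4 unpaired.
So (2) has more unpaired electrons.

(2)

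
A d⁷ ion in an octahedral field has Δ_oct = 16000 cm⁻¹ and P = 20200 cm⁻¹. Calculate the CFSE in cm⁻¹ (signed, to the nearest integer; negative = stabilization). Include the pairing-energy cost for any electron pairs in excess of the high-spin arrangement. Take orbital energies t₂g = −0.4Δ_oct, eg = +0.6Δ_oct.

-12800

With Δ_oct < P the complex is high-spin.
Filling d⁷ accordingly: t₂g⁵ eg².
Orbital CFSE = -0.8Δ_oct = -0.8 × 16000 = -12800 cm⁻¹.
High-spin has no excess pairs, so no pairing correction applies.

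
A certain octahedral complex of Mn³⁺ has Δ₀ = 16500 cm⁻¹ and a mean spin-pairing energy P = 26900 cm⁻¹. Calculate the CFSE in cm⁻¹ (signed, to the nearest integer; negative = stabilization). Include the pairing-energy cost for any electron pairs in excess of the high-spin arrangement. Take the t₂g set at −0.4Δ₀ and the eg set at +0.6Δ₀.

-9900

Mn is in group 7, so Mn³⁺ is d⁴ (7 − 3 = 4).
With Δ₀ < P the complex is high-spin.
Configuration: t₂g³ eg¹.
Orbital CFSE = -0.6Δ₀ = -0.6 × 16500 = -9900 cm⁻¹.
High-spin has no excess pairs, so no pairing correction applies.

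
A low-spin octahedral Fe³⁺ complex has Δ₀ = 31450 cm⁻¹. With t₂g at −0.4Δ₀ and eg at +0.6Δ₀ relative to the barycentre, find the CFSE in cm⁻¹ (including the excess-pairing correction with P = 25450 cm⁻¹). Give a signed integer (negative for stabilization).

Group 8 minus oxidation state +3 gives a d⁵ configuration for Fe³⁺.
Configuration: t₂g⁵ eg⁰.
The orbital stabilization is -2.0Δ₀ = -2.0 × 31450 = -62900 cm⁻¹.
High-spin d⁵ would be t₂g³ eg² with 0 pairs; low-spin has 2, so 2 excess pairs cost +2P = +50900 cm⁻¹.
Combining: -62900 + 50900 = -12000 cm⁻¹.

-12000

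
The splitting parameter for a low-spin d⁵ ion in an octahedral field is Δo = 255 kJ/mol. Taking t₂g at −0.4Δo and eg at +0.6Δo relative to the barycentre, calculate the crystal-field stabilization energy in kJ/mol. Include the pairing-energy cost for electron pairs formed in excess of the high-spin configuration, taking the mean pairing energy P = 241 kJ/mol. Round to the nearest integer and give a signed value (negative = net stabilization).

-28

The d⁵ electrons fill as t₂g⁵ eg⁰.
CFSE(orbital) = 5×(-0.4Δo) + 0×(0.6Δo) = -2.0Δo; with Δo = 255 kJ/mol that is -510 kJ/mol.
Pairing penalty: 2 pairs vs 0 in the high-spin reference → 2 extra × P = 482 kJ/mol.
Net CFSE = -510 + 482 = -28 kJ/mol.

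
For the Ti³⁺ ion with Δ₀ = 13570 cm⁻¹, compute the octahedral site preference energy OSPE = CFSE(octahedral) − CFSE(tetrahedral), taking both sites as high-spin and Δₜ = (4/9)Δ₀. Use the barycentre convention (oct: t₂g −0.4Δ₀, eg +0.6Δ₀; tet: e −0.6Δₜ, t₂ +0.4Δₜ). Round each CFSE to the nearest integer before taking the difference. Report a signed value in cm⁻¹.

-1809

Ti sits in group 4; removing 3 electrons leaves Ti³⁺ with 4 − 3 = 1 d electrons.
Octahedral high-spin t2g^1 e_g^0: CFSE = -0.4 × 13570 = -5428 cm⁻¹.
In a tetrahedral site the filling is e^1 t2^0: CFSE(tet) = -0.6Δₜ = -0.6 × (4/9)(13570) = -3619 cm⁻¹.
Subtracting, OSPE = -5428 − (-3619) = -1809 cm⁻¹.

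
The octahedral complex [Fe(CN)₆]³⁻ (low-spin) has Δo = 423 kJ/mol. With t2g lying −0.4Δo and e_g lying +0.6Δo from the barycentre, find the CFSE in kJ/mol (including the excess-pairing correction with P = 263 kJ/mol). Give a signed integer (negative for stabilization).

-320

Each CN⁻ contributes -1; 6 × (-1) = -6. With overall charge -3, Fe is in the +3 oxidation state.
Fe³⁺: group 8, so d-count = 8 − 3 = 5.
Configuration: t2g^5 e_g^0.
CFSE(orbital) = 5×(-0.4Δo) + 0×(0.6Δo) = -2.0Δo; with Δo = 423 kJ/mol that is -846 kJ/mol.
Relative to high-spin t2g^3 e_g^2 (0 paired), the low-spin configuration has 2 additional pairs, contributing +2 × 263 = +526 kJ/mol.
Overall CFSE = -846 + 526 = -320 kJ/mol.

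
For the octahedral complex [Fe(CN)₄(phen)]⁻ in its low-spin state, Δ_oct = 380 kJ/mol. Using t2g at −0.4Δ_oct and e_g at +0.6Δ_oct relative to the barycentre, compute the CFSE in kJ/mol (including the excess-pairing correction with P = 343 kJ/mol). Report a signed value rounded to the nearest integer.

Ligand charges: 4×(-1) from CN⁻ and 1×(+0) from phen sum to -4; with overall charge -1, Fe is +3.
Group 8 minus oxidation state +3 gives a d⁵ configuration for Fe³⁺.
The d⁵ electrons fill as t2g^5 e_g^0.
CFSE(orbital) = 5×(-0.4Δ_oct) + 0×(0.6Δ_oct) = -2.0Δ_oct; with Δ_oct = 380 kJ/mol that is -760 kJ/mol.
High-spin d⁵ would be t2g^3 e_g^2 with 0 pairs; low-spin has 2, so 2 excess pairs cost +2P = +686 kJ/mol.
Combining: -760 + 686 = -74 kJ/mol.

-74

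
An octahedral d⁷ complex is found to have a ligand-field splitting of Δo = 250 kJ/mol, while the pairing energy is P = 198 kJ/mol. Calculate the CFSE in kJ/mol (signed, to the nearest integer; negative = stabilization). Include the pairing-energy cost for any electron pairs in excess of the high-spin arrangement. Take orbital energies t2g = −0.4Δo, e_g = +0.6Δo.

-252

Since Δo = 250 kJ/mol > P = 198 kJ/mol, the complex adopts the low-spin configuration.
Configuration: t2g^6 e_g^1.
Orbital CFSE = -1.8Δo = -1.8 × 250 = -450 kJ/mol.
Excess pairs vs high-spin: 3 − 2 = 1; pairing cost = +198 kJ/mol.
Net CFSE = -450 + 198 = -252 kJ/mol.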